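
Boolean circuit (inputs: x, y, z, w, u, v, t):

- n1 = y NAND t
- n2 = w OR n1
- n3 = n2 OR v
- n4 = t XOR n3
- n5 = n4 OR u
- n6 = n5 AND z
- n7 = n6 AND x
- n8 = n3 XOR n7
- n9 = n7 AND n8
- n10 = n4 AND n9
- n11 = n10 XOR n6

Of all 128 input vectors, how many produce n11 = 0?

n11 = n10 XOR n6 must be 0, so n10 and n6 are equal.
Enumerating the 128 input combinations, 80 give n11 = 0 and 48 give n11 = 1.

80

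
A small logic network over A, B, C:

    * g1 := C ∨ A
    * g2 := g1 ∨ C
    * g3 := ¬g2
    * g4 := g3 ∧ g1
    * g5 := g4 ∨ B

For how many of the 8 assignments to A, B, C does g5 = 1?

4

g5 = g4 ∨ B must be 1, so at least one of g4, B is 1.
Satisfying assignments:
  A=0, B=1, C=0
  A=0, B=1, C=1
  A=1, B=1, C=0
  A=1, B=1, C=1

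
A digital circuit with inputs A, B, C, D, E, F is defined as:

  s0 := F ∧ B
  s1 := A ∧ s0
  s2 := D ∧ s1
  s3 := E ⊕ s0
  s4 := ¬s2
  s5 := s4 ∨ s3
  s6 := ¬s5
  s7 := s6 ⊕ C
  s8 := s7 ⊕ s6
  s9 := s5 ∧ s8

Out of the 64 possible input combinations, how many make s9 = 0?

s9 = s5 ∧ s8 must be 0, so at least one of s5, s8 is 0.
Enumerating the 64 input combinations, 33 give s9 = 0 and 31 give s9 = 1.

33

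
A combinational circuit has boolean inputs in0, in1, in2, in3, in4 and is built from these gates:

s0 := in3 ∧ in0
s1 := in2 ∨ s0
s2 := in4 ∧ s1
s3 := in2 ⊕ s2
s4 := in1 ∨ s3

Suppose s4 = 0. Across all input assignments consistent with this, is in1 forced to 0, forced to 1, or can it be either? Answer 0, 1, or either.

s4 = in1 ∨ s3 must be 0, so both in1 = 0 and s3 = 0.
s3 = in2 ⊕ s2 must be 0, so in2 and s2 are equal.
Every assignment with s4 = 0 has in1 = 0; there are 11 such assignment(s).

0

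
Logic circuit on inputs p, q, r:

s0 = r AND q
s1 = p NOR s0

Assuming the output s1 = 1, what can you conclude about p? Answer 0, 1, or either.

s1 = p NOR s0 must be 1, so both p = 0 and s0 = 0.
s0 = r AND q must be 0, so at least one of r, q is 0.
Every assignment with s1 = 1 has p = 0; there are 3 such assignment(s).
  p=0, q=0, r=0
  p=0, q=0, r=1
  p=0, q=1, r=0

0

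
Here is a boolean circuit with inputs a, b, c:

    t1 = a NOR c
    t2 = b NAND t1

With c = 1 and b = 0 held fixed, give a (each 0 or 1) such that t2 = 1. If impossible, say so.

a=1

t2 = b NAND t1 must be 1, so at least one of b, t1 is 0.
Check with c = 1 and b = 0 and a=1:
t1 = a NOR c = 1 NOR 1 = 0
t2 = b NAND t1 = 0 NAND 0 = 1
So t2 = 1.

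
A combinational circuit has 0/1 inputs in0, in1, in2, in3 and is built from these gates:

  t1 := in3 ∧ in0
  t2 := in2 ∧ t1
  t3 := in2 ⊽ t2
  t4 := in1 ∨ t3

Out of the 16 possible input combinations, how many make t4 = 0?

4

t4 = in1 ∨ t3 must be 0, so both in1 = 0 and t3 = 0.
t3 = in2 ⊽ t2 must be 0, so at least one of in2, t2 is 1.
Satisfying assignments:
  in0=0, in1=0, in2=1, in3=0
  in0=0, in1=0, in2=1, in3=1
  in0=1, in1=0, in2=1, in3=0
  in0=1, in1=0, in2=1, in3=1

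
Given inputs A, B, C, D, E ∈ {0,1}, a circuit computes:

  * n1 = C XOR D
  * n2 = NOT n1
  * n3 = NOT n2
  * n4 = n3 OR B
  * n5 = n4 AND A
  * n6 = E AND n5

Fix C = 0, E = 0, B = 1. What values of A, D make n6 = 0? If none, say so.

A=1, D=0

n6 = E AND n5 must be 0, so at least one of E, n5 is 0.
Check with C = 0, E = 0, B = 1 and A=1, D=0:
n1 = C XOR D = 0 XOR 0 = 0
n2 = NOT n1 = NOT 0 = 1
n3 = NOT n2 = NOT 1 = 0
n4 = n3 OR B = 0 OR 1 = 1
n5 = n4 AND A = 1 AND 1 = 1
n6 = E AND n5 = 0 AND 1 = 0
So n6 = 0.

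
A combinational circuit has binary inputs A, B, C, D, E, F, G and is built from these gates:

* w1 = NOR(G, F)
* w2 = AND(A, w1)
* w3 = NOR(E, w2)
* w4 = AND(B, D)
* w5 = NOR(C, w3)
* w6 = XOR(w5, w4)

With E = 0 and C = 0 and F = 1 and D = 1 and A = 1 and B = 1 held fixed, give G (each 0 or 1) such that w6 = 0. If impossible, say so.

no solution exists

With E = 0 and C = 0 and F = 1 and D = 1 and A = 1 and B = 1 fixed, none of the 2 settings of G give w6 = 0.
For example, with G=1:
w1 = NOR(G, F) = NOR(1, 1) = 0
w2 = AND(A, w1) = AND(1, 0) = 0
w3 = NOR(E, w2) = NOR(0, 0) = 1
w4 = AND(B, D) = AND(1, 1) = 1
w5 = NOR(C, w3) = NOR(0, 1) = 0
w6 = XOR(w5, w4) = XOR(0, 1) = 1
giving w6 = 1 ≠ 0.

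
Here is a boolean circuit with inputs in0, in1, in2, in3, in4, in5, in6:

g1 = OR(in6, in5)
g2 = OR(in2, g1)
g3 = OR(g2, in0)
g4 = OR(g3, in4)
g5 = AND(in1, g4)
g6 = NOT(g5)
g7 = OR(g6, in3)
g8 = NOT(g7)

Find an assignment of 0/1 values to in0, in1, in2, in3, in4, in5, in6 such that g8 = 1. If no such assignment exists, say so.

Check with in0=1, in1=1, in2=0, in3=0, in4=1, in5=0, in6=1:
g1 = OR(in6, in5) = OR(1, 0) = 1
g2 = OR(in2, g1) = OR(0, 1) = 1
g3 = OR(g2, in0) = OR(1, 1) = 1
g4 = OR(g3, in4) = OR(1, 1) = 1
g5 = AND(in1, g4) = AND(1, 1) = 1
g6 = NOT(g5) = NOT 1 = 0
g7 = OR(g6, in3) = OR(0, 0) = 0
g8 = NOT(g7) = NOT 0 = 1
So g8 = 1 as required.

in0=1, in1=1, in2=0, in3=0, in4=1, in5=0, in6=1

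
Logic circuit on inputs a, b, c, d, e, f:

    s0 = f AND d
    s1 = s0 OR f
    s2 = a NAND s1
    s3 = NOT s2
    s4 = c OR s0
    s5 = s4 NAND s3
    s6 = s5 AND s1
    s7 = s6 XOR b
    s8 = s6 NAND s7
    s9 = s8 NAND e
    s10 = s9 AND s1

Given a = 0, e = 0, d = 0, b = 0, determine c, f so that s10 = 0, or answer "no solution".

s10 = s9 AND s1 must be 0, so at least one of s9, s1 is 0.
Check with a = 0, e = 0, d = 0, b = 0 and c=1, f=0:
s0 = f AND d = 0 AND 0 = 0
s1 = s0 OR f = 0 OR 0 = 0
s2 = a NAND s1 = 0 NAND 0 = 1
s3 = NOT s2 = NOT 1 = 0
s4 = c OR s0 = 1 OR 0 = 1
s5 = s4 NAND s3 = 1 NAND 0 = 1
s6 = s5 AND s1 = 1 AND 0 = 0
s7 = s6 XOR b = 0 XOR 0 = 0
s8 = s6 NAND s7 = 0 NAND 0 = 1
s9 = s8 NAND e = 1 NAND 0 = 1
s10 = s9 AND s1 = 1 AND 0 = 0
So s10 = 0.

c=1 f=0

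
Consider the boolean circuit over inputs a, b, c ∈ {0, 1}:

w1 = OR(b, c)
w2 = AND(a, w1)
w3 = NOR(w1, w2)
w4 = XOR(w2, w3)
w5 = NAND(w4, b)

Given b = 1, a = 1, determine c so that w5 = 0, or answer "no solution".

Check with b = 1, a = 1 and c=0:
w1 = OR(b, c) = OR(1, 0) = 1
w2 = AND(a, w1) = AND(1, 1) = 1
w3 = NOR(w1, w2) = NOR(1, 1) = 0
w4 = XOR(w2, w3) = XOR(1, 0) = 1
w5 = NAND(w4, b) = NAND(1, 1) = 0
So w5 = 0.

c=0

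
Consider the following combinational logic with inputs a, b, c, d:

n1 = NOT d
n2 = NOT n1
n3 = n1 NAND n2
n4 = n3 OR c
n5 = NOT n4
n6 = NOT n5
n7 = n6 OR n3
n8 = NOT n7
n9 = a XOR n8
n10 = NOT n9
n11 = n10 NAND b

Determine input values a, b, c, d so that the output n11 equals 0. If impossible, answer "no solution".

a=0, b=1, c=1, d=1

n11 = n10 NAND b must be 0, so both n10 = 1 and b = 1.
Check with a=0, b=1, c=1, d=1:
n1 = NOT d = NOT 1 = 0
n2 = NOT n1 = NOT 0 = 1
n3 = n1 NAND n2 = 0 NAND 1 = 1
n4 = n3 OR c = 1 OR 1 = 1
n5 = NOT n4 = NOT 1 = 0
n6 = NOT n5 = NOT 0 = 1
n7 = n6 OR n3 = 1 OR 1 = 1
n8 = NOT n7 = NOT 1 = 0
n9 = a XOR n8 = 0 XOR 0 = 0
n10 = NOT n9 = NOT 0 = 1
n11 = n10 NAND b = 1 NAND 1 = 0
So n11 = 0 as required.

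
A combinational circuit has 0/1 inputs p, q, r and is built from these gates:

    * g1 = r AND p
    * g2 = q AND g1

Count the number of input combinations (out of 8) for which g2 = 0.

7

g2 = q AND g1 must be 0, so at least one of q, g1 is 0.
Enumerating the 8 input combinations, 7 give g2 = 0 and 1 give g2 = 1.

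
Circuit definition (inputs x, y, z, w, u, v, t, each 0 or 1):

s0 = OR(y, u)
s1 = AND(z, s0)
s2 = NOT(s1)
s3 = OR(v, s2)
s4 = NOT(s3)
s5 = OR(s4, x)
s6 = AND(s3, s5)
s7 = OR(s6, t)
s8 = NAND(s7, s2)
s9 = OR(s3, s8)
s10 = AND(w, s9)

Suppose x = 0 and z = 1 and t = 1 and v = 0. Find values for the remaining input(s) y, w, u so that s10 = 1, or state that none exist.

s10 = AND(w, s9) must be 1, so both w = 1 and s9 = 1.
Check with x = 0 and z = 1 and t = 1 and v = 0 and y=0, w=1, u=1:
s0 = OR(y, u) = OR(0, 1) = 1
s1 = AND(z, s0) = AND(1, 1) = 1
s2 = NOT(s1) = NOT 1 = 0
s3 = OR(v, s2) = OR(0, 0) = 0
s4 = NOT(s3) = NOT 0 = 1
s5 = OR(s4, x) = OR(1, 0) = 1
s6 = AND(s3, s5) = AND(0, 1) = 0
s7 = OR(s6, t) = OR(0, 1) = 1
s8 = NAND(s7, s2) = NAND(1, 0) = 1
s9 = OR(s3, s8) = OR(0, 1) = 1
s10 = AND(w, s9) = AND(1, 1) = 1
So s10 = 1.

y=0, w=1, u=1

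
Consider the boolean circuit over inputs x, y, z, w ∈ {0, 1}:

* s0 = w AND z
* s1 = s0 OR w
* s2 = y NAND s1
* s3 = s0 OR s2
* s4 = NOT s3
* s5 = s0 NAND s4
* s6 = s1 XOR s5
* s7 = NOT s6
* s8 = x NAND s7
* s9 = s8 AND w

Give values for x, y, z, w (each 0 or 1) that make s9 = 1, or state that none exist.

x=0, y=1, z=1, w=1

s9 = s8 AND w must be 1, so both s8 = 1 and w = 1.
s8 = x NAND s7 must be 1, so at least one of x, s7 is 0.
Check with x=0, y=1, z=1, w=1:
s0 = w AND z = 1 AND 1 = 1
s1 = s0 OR w = 1 OR 1 = 1
s2 = y NAND s1 = 1 NAND 1 = 0
s3 = s0 OR s2 = 1 OR 0 = 1
s4 = NOT s3 = NOT 1 = 0
s5 = s0 NAND s4 = 1 NAND 0 = 1
s6 = s1 XOR s5 = 1 XOR 1 = 0
s7 = NOT s6 = NOT 0 = 1
s8 = x NAND s7 = 0 NAND 1 = 1
s9 = s8 AND w = 1 AND 1 = 1
So s9 = 1 as required.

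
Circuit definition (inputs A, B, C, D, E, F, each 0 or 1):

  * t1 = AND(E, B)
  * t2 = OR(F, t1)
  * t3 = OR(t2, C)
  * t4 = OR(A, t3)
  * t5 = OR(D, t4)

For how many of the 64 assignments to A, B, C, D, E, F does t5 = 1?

61

t5 = OR(D, t4) must be 1, so at least one of D, t4 is 1.
Enumerating the 64 input combinations, 61 give t5 = 1 and 3 give t5 = 0.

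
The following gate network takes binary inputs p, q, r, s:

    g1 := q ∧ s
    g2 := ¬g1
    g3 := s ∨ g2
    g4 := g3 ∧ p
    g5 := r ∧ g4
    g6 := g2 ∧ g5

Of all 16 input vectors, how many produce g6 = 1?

g6 = g2 ∧ g5 must be 1, so both g2 = 1 and g5 = 1.
Satisfying assignments:
  p=1, q=0, r=1, s=0
  p=1, q=0, r=1, s=1
  p=1, q=1, r=1, s=0

3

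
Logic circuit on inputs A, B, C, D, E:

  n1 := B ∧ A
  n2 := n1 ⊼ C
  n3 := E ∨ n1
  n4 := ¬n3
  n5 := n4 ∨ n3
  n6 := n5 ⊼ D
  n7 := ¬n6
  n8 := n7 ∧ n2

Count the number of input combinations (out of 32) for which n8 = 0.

18

n8 = n7 ∧ n2 must be 0, so at least one of n7, n2 is 0.
Enumerating the 32 input combinations, 18 give n8 = 0 and 14 give n8 = 1.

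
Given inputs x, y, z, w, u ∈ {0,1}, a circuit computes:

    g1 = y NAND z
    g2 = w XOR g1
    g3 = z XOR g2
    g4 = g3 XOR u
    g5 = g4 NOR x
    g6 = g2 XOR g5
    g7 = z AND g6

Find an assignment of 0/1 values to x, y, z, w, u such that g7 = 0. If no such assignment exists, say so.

x=0 y=1 z=0 w=0 u=0

g7 = z AND g6 must be 0, so at least one of z, g6 is 0.
Check with x=0 y=1 z=0 w=0 u=0:
g1 = y NAND z = 1 NAND 0 = 1
g2 = w XOR g1 = 0 XOR 1 = 1
g3 = z XOR g2 = 0 XOR 1 = 1
g4 = g3 XOR u = 1 XOR 0 = 1
g5 = g4 NOR x = 1 NOR 0 = 0
g6 = g2 XOR g5 = 1 XOR 0 = 1
g7 = z AND g6 = 0 AND 1 = 0
So g7 = 0 as required.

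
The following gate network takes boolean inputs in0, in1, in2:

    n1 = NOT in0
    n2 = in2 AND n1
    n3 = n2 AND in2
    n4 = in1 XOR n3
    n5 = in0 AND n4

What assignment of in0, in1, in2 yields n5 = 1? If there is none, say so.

in0=1 in1=1 in2=1

n5 = in0 AND n4 must be 1, so both in0 = 1 and n4 = 1.
Check with in0=1 in1=1 in2=1:
n1 = NOT in0 = NOT 1 = 0
n2 = in2 AND n1 = 1 AND 0 = 0
n3 = n2 AND in2 = 0 AND 1 = 0
n4 = in1 XOR n3 = 1 XOR 0 = 1
n5 = in0 AND n4 = 1 AND 1 = 1
So n5 = 1 as required.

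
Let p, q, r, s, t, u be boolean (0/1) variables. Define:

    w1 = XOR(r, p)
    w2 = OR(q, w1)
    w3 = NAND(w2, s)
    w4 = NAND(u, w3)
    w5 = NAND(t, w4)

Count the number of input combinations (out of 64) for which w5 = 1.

w5 = NAND(t, w4) must be 1, so at least one of t, w4 is 0.
Enumerating the 64 input combinations, 42 give w5 = 1 and 22 give w5 = 0.

42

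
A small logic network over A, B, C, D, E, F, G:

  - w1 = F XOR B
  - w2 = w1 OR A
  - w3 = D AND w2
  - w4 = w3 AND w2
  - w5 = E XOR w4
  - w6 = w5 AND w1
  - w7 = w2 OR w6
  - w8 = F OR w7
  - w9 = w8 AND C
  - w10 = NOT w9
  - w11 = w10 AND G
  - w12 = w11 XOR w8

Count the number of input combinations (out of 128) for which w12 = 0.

w12 = w11 XOR w8 must be 0, so w11 and w8 are equal.
Enumerating the 128 input combinations, 36 give w12 = 0 and 92 give w12 = 1.

36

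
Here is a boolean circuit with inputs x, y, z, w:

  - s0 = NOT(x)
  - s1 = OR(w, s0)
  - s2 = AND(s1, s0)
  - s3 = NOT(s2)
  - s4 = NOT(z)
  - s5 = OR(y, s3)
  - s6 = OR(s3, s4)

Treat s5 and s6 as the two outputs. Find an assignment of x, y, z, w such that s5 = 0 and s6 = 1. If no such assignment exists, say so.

x=0 y=0 z=0 w=0

Check with x=0 y=0 z=0 w=0:
s0 = NOT(x) = NOT 0 = 1
s1 = OR(w, s0) = OR(0, 1) = 1
s2 = AND(s1, s0) = AND(1, 1) = 1
s3 = NOT(s2) = NOT 1 = 0
s4 = NOT(z) = NOT 0 = 1
s5 = OR(y, s3) = OR(0, 0) = 0
s6 = OR(s3, s4) = OR(0, 1) = 1
So s5 = 0 and s6 = 1.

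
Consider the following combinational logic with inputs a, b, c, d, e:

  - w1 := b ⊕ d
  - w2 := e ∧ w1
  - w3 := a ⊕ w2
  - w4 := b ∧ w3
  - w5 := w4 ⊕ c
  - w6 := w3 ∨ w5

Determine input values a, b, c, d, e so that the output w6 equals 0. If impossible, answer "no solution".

a=0 b=0 c=0 d=0 e=1

w6 = w3 ∨ w5 must be 0, so both w3 = 0 and w5 = 0.
Check with a=0 b=0 c=0 d=0 e=1:
w1 = b ⊕ d = 0 ⊕ 0 = 0
w2 = e ∧ w1 = 1 ∧ 0 = 0
w3 = a ⊕ w2 = 0 ⊕ 0 = 0
w4 = b ∧ w3 = 0 ∧ 0 = 0
w5 = w4 ⊕ c = 0 ⊕ 0 = 0
w6 = w3 ∨ w5 = 0 ∨ 0 = 0
So w6 = 0 as required.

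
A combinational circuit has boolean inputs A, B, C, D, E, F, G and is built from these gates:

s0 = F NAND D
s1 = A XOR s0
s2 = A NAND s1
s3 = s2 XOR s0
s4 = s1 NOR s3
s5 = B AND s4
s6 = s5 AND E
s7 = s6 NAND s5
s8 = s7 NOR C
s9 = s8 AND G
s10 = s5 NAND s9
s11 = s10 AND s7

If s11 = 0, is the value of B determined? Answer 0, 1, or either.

1

s11 = s10 AND s7 must be 0, so at least one of s10, s7 is 0.
Every assignment with s11 = 0 has B = 1; there are 12 such assignment(s).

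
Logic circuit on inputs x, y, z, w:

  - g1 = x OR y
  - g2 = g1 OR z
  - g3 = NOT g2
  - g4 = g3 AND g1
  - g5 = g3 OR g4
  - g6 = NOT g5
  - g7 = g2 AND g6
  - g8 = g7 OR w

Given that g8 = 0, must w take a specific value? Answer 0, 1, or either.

0

g8 = g7 OR w must be 0, so both g7 = 0 and w = 0.
g7 = g2 AND g6 must be 0, so at least one of g2, g6 is 0.
Every assignment with g8 = 0 has w = 0; there are 1 such assignment(s).
  x=0, y=0, z=0, w=0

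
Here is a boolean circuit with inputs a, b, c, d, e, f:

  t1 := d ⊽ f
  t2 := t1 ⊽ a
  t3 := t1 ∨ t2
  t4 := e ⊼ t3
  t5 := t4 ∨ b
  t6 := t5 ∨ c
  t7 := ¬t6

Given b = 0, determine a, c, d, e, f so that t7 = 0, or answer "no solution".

t7 = ¬t6 must be 0, so t6 = 1.
t6 = t5 ∨ c must be 1, so at least one of t5, c is 1.
Check with b = 0 and a=0, c=0, d=0, e=0, f=1:
t1 = d ⊽ f = 0 ⊽ 1 = 0
t2 = t1 ⊽ a = 0 ⊽ 0 = 1
t3 = t1 ∨ t2 = 0 ∨ 1 = 1
t4 = e ⊼ t3 = 0 ⊼ 1 = 1
t5 = t4 ∨ b = 1 ∨ 0 = 1
t6 = t5 ∨ c = 1 ∨ 0 = 1
t7 = ¬t6 = ¬1 = 0
So t7 = 0.

a=0, c=0, d=0, e=0, f=1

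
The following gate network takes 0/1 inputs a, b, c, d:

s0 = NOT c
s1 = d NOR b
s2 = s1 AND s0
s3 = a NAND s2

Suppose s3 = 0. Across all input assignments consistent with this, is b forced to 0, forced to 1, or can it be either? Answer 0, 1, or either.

0

s3 = a NAND s2 must be 0, so both a = 1 and s2 = 1.
Every assignment with s3 = 0 has b = 0; there are 1 such assignment(s).
  a=1, b=0, c=0, d=0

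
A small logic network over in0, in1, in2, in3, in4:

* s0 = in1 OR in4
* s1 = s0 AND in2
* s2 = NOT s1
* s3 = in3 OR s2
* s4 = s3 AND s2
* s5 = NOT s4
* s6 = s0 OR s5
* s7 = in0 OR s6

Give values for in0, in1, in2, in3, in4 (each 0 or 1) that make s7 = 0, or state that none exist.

in0=0, in1=0, in2=0, in3=1, in4=0

s7 = in0 OR s6 must be 0, so both in0 = 0 and s6 = 0.
s6 = s0 OR s5 must be 0, so both s0 = 0 and s5 = 0.
s0 = in1 OR in4 must be 0, so both in1 = 0 and in4 = 0.
Check with in0=0, in1=0, in2=0, in3=1, in4=0:
s0 = in1 OR in4 = 0 OR 0 = 0
s1 = s0 AND in2 = 0 AND 0 = 0
s2 = NOT s1 = NOT 0 = 1
s3 = in3 OR s2 = 1 OR 1 = 1
s4 = s3 AND s2 = 1 AND 1 = 1
s5 = NOT s4 = NOT 1 = 0
s6 = s0 OR s5 = 0 OR 0 = 0
s7 = in0 OR s6 = 0 OR 0 = 0
So s7 = 0 as required.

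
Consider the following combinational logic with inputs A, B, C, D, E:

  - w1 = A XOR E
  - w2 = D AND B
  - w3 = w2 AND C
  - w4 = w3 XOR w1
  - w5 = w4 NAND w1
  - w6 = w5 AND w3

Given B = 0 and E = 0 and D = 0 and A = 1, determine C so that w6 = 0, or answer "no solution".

C=0

w6 = w5 AND w3 must be 0, so at least one of w5, w3 is 0.
Check with B = 0 and E = 0 and D = 0 and A = 1 and C=0:
w1 = A XOR E = 1 XOR 0 = 1
w2 = D AND B = 0 AND 0 = 0
w3 = w2 AND C = 0 AND 0 = 0
w4 = w3 XOR w1 = 0 XOR 1 = 1
w5 = w4 NAND w1 = 1 NAND 1 = 0
w6 = w5 AND w3 = 0 AND 0 = 0
So w6 = 0.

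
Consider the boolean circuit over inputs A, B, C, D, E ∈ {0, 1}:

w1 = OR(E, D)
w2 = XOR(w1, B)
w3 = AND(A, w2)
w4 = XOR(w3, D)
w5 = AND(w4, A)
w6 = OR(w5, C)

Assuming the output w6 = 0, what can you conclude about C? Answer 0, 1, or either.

w6 = OR(w5, C) must be 0, so both w5 = 0 and C = 0.
Every assignment with w6 = 0 has C = 0; there are 12 such assignment(s).

0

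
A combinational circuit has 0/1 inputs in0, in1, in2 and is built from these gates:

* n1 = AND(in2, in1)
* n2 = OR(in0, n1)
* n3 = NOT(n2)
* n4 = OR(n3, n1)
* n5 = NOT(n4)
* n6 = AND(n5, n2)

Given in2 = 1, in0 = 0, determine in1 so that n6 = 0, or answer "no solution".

n6 = AND(n5, n2) must be 0, so at least one of n5, n2 is 0.
Check with in2 = 1, in0 = 0 and in1=1:
n1 = AND(in2, in1) = AND(1, 1) = 1
n2 = OR(in0, n1) = OR(0, 1) = 1
n3 = NOT(n2) = NOT 1 = 0
n4 = OR(n3, n1) = OR(0, 1) = 1
n5 = NOT(n4) = NOT 1 = 0
n6 = AND(n5, n2) = AND(0, 1) = 0
So n6 = 0.

in1=1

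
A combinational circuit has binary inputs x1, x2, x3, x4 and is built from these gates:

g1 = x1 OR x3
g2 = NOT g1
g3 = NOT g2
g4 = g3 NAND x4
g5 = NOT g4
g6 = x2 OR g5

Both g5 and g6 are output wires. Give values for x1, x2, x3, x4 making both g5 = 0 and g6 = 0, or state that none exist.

x1=1 x2=0 x3=0 x4=0

Check with x1=1 x2=0 x3=0 x4=0:
g1 = x1 OR x3 = 1 OR 0 = 1
g2 = NOT g1 = NOT 1 = 0
g3 = NOT g2 = NOT 0 = 1
g4 = g3 NAND x4 = 1 NAND 0 = 1
g5 = NOT g4 = NOT 1 = 0
g6 = x2 OR g5 = 0 OR 0 = 0
So g5 = 0 and g6 = 0.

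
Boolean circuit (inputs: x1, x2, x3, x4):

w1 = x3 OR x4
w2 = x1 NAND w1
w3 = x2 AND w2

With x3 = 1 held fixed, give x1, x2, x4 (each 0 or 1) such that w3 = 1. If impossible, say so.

x1=0, x2=1, x4=1

w3 = x2 AND w2 must be 1, so both x2 = 1 and w2 = 1.
w2 = x1 NAND w1 must be 1, so at least one of x1, w1 is 0.
Check with x3 = 1 and x1=0, x2=1, x4=1:
w1 = x3 OR x4 = 1 OR 1 = 1
w2 = x1 NAND w1 = 0 NAND 1 = 1
w3 = x2 AND w2 = 1 AND 1 = 1
So w3 = 1.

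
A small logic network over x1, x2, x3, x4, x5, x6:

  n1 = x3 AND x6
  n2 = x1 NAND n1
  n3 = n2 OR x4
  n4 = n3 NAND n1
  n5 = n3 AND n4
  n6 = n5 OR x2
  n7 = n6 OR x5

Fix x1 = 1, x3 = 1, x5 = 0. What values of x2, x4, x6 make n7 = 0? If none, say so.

x2=0 x4=0 x6=1

n7 = n6 OR x5 must be 0, so both n6 = 0 and x5 = 0.
n6 = n5 OR x2 must be 0, so both n5 = 0 and x2 = 0.
Check with x1 = 1, x3 = 1, x5 = 0 and x2=0, x4=0, x6=1:
n1 = x3 AND x6 = 1 AND 1 = 1
n2 = x1 NAND n1 = 1 NAND 1 = 0
n3 = n2 OR x4 = 0 OR 0 = 0
n4 = n3 NAND n1 = 0 NAND 1 = 1
n5 = n3 AND n4 = 0 AND 1 = 0
n6 = n5 OR x2 = 0 OR 0 = 0
n7 = n6 OR x5 = 0 OR 0 = 0
So n7 = 0.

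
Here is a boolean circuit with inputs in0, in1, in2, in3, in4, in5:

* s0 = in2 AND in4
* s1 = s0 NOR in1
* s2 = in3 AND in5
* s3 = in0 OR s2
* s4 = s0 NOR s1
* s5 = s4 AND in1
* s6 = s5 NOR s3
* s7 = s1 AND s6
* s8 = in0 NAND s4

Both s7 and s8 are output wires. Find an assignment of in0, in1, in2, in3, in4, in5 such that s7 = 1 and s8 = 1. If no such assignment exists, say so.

in0=0, in1=0, in2=0, in3=0, in4=1, in5=1

Check with in0=0, in1=0, in2=0, in3=0, in4=1, in5=1:
s0 = in2 AND in4 = 0 AND 1 = 0
s1 = s0 NOR in1 = 0 NOR 0 = 1
s2 = in3 AND in5 = 0 AND 1 = 0
s3 = in0 OR s2 = 0 OR 0 = 0
s4 = s0 NOR s1 = 0 NOR 1 = 0
s5 = s4 AND in1 = 0 AND 0 = 0
s6 = s5 NOR s3 = 0 NOR 0 = 1
s7 = s1 AND s6 = 1 AND 1 = 1
s8 = in0 NAND s4 = 0 NAND 0 = 1
So s7 = 1 and s8 = 1.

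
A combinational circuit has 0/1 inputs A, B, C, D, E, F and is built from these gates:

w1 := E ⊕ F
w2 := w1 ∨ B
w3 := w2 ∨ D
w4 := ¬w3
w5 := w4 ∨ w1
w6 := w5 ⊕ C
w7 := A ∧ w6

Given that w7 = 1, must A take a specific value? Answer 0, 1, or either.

1

w7 = A ∧ w6 must be 1, so both A = 1 and w6 = 1.
Every assignment with w7 = 1 has A = 1; there are 16 such assignment(s).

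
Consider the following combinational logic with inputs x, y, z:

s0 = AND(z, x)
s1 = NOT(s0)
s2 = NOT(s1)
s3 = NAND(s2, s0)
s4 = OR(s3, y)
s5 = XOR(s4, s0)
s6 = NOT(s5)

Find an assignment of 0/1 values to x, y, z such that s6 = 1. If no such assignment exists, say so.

x=1 y=1 z=1

Check with x=1 y=1 z=1:
s0 = AND(z, x) = AND(1, 1) = 1
s1 = NOT(s0) = NOT 1 = 0
s2 = NOT(s1) = NOT 0 = 1
s3 = NAND(s2, s0) = NAND(1, 1) = 0
s4 = OR(s3, y) = OR(0, 1) = 1
s5 = XOR(s4, s0) = XOR(1, 1) = 0
s6 = NOT(s5) = NOT 0 = 1
So s6 = 1 as required.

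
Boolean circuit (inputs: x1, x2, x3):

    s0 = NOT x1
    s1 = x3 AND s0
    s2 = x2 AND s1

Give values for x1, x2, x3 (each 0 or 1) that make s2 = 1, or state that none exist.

x1=0, x2=1, x3=1

s2 = x2 AND s1 must be 1, so both x2 = 1 and s1 = 1.
s1 = x3 AND s0 must be 1, so both x3 = 1 and s0 = 1.
Check with x1=0, x2=1, x3=1:
s0 = NOT x1 = NOT 0 = 1
s1 = x3 AND s0 = 1 AND 1 = 1
s2 = x2 AND s1 = 1 AND 1 = 1
So s2 = 1 as required.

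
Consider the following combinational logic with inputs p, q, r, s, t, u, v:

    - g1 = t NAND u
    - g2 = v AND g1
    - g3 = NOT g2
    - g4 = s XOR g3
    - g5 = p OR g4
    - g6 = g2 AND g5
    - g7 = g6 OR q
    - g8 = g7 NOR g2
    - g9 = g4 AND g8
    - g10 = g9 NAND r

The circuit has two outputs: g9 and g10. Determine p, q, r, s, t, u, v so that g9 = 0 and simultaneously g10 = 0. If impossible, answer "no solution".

no solution exists

Across all 128 input combinations, none give both g9 = 0 and g10 = 0.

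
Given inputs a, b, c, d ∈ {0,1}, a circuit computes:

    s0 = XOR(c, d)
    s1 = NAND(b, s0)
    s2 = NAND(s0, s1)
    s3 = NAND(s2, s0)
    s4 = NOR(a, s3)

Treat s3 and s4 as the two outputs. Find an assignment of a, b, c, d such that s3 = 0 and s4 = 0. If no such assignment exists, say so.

a=1 b=1 c=1 d=0

Check with a=1 b=1 c=1 d=0:
s0 = XOR(c, d) = XOR(1, 0) = 1
s1 = NAND(b, s0) = NAND(1, 1) = 0
s2 = NAND(s0, s1) = NAND(1, 0) = 1
s3 = NAND(s2, s0) = NAND(1, 1) = 0
s4 = NOR(a, s3) = NOR(1, 0) = 0
So s3 = 0 and s4 = 0.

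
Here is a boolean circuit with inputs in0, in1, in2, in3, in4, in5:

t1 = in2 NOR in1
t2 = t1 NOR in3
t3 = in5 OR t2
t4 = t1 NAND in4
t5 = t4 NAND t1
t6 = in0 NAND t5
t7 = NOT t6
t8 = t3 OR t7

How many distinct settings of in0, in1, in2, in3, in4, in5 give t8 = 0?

t8 = t3 OR t7 must be 0, so both t3 = 0 and t7 = 0.
t3 = in5 OR t2 must be 0, so both in5 = 0 and t2 = 0.
t7 = NOT t6 must be 0, so t6 = 1.
Enumerating the 64 input combinations, 12 give t8 = 0 and 52 give t8 = 1.

12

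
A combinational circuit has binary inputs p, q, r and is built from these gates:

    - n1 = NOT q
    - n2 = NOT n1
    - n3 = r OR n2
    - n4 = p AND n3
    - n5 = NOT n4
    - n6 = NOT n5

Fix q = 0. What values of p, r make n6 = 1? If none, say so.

p=1, r=1

n6 = NOT n5 must be 1, so n5 = 0.
Check with q = 0 and p=1, r=1:
n1 = NOT q = NOT 0 = 1
n2 = NOT n1 = NOT 1 = 0
n3 = r OR n2 = 1 OR 0 = 1
n4 = p AND n3 = 1 AND 1 = 1
n5 = NOT n4 = NOT 1 = 0
n6 = NOT n5 = NOT 0 = 1
So n6 = 1.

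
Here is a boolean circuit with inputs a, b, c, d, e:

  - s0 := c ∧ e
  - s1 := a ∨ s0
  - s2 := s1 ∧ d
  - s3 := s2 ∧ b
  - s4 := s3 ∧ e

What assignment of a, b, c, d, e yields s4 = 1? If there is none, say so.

a=1 b=1 c=0 d=1 e=1

Check with a=1 b=1 c=0 d=1 e=1:
s0 = c ∧ e = 0 ∧ 1 = 0
s1 = a ∨ s0 = 1 ∨ 0 = 1
s2 = s1 ∧ d = 1 ∧ 1 = 1
s3 = s2 ∧ b = 1 ∧ 1 = 1
s4 = s3 ∧ e = 1 ∧ 1 = 1
So s4 = 1 as required.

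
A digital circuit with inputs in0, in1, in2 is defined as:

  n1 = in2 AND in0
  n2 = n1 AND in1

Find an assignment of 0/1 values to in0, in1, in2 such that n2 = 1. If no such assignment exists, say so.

in0=1, in1=1, in2=1

Check with in0=1, in1=1, in2=1:
n1 = in2 AND in0 = 1 AND 1 = 1
n2 = n1 AND in1 = 1 AND 1 = 1
So n2 = 1 as required.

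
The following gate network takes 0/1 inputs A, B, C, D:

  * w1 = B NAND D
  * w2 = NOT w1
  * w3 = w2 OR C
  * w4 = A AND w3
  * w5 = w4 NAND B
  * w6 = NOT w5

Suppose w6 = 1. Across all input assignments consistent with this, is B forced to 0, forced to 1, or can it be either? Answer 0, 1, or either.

1

w6 = NOT w5 must be 1, so w5 = 0.
Every assignment with w6 = 1 has B = 1; there are 3 such assignment(s).
  A=1, B=1, C=0, D=1
  A=1, B=1, C=1, D=0
  A=1, B=1, C=1, D=1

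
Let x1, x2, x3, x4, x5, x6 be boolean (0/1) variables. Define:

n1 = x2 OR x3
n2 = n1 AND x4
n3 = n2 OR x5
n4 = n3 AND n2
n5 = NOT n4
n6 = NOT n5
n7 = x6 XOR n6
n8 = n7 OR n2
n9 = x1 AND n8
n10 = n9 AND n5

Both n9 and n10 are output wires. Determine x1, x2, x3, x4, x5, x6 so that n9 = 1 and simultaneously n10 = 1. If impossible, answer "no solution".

Check with x1=1 x2=0 x3=0 x4=0 x5=1 x6=1:
n1 = x2 OR x3 = 0 OR 0 = 0
n2 = n1 AND x4 = 0 AND 0 = 0
n3 = n2 OR x5 = 0 OR 1 = 1
n4 = n3 AND n2 = 1 AND 0 = 0
n5 = NOT n4 = NOT 0 = 1
n6 = NOT n5 = NOT 1 = 0
n7 = x6 XOR n6 = 1 XOR 0 = 1
n8 = n7 OR n2 = 1 OR 0 = 1
n9 = x1 AND n8 = 1 AND 1 = 1
n10 = n9 AND n5 = 1 AND 1 = 1
So n9 = 1 and n10 = 1.

x1=1 x2=0 x3=0 x4=0 x5=1 x6=1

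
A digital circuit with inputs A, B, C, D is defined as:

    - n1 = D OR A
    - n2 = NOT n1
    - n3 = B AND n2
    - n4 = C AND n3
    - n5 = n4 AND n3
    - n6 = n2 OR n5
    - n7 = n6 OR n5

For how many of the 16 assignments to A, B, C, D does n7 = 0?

n7 = n6 OR n5 must be 0, so both n6 = 0 and n5 = 0.
Enumerating the 16 input combinations, 12 give n7 = 0 and 4 give n7 = 1.

12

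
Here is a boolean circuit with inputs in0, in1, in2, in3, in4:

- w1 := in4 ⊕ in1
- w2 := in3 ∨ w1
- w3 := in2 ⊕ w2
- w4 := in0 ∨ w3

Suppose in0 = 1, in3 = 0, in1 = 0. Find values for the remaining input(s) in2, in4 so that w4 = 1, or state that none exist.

w4 = in0 ∨ w3 must be 1, so at least one of in0, w3 is 1.
Check with in0 = 1, in3 = 0, in1 = 0 and in2=0, in4=1:
w1 = in4 ⊕ in1 = 1 ⊕ 0 = 1
w2 = in3 ∨ w1 = 0 ∨ 1 = 1
w3 = in2 ⊕ w2 = 0 ⊕ 1 = 1
w4 = in0 ∨ w3 = 1 ∨ 1 = 1
So w4 = 1.

in2=0 in4=1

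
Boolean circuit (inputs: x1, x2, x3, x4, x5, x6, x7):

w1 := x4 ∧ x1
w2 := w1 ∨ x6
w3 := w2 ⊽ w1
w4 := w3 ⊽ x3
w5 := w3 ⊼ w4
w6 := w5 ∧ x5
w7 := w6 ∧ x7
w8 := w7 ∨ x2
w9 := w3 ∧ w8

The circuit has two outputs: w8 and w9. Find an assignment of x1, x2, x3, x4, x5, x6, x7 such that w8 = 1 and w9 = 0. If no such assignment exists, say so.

x1=1, x2=1, x3=1, x4=1, x5=1, x6=1, x7=1

Check with x1=1, x2=1, x3=1, x4=1, x5=1, x6=1, x7=1:
w1 = x4 ∧ x1 = 1 ∧ 1 = 1
w2 = w1 ∨ x6 = 1 ∨ 1 = 1
w3 = w2 ⊽ w1 = 1 ⊽ 1 = 0
w4 = w3 ⊽ x3 = 0 ⊽ 1 = 0
w5 = w3 ⊼ w4 = 0 ⊼ 0 = 1
w6 = w5 ∧ x5 = 1 ∧ 1 = 1
w7 = w6 ∧ x7 = 1 ∧ 1 = 1
w8 = w7 ∨ x2 = 1 ∨ 1 = 1
w9 = w3 ∧ w8 = 0 ∧ 1 = 0
So w8 = 1 and w9 = 0.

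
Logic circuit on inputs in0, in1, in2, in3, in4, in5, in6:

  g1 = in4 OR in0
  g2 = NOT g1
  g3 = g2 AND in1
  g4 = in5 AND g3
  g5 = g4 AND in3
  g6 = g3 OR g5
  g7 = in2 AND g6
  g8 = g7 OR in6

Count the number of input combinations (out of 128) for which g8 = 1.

68

g8 = g7 OR in6 must be 1, so at least one of g7, in6 is 1.
Enumerating the 128 input combinations, 68 give g8 = 1 and 60 give g8 = 0.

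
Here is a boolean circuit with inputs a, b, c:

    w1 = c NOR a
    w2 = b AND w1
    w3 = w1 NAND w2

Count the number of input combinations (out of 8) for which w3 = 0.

w3 = w1 NAND w2 must be 0, so both w1 = 1 and w2 = 1.
w1 = c NOR a must be 1, so both c = 0 and a = 0.
w2 = b AND w1 must be 1, so both b = 1 and w1 = 1.
Satisfying assignments:
  a=0, b=1, c=0

1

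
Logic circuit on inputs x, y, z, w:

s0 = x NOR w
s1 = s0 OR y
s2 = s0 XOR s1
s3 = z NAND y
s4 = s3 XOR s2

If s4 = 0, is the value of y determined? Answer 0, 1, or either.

1

s4 = s3 XOR s2 must be 0, so s3 and s2 are equal.
Every assignment with s4 = 0 has y = 1; there are 4 such assignment(s).
  x=0, y=1, z=0, w=1
  x=0, y=1, z=1, w=0
  x=1, y=1, z=0, w=0
  x=1, y=1, z=0, w=1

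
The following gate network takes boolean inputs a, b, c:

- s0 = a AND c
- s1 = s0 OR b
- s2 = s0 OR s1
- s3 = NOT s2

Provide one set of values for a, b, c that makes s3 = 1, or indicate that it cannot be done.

s3 = NOT s2 must be 1, so s2 = 0.
s2 = s0 OR s1 must be 0, so both s0 = 0 and s1 = 0.
Check with a=0 b=0 c=1:
s0 = a AND c = 0 AND 1 = 0
s1 = s0 OR b = 0 OR 0 = 0
s2 = s0 OR s1 = 0 OR 0 = 0
s3 = NOT s2 = NOT 0 = 1
So s3 = 1 as required.

a=0 b=0 c=1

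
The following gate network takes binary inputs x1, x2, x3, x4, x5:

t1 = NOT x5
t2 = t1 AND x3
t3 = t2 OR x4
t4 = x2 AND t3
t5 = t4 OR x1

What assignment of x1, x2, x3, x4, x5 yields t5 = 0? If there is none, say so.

t5 = t4 OR x1 must be 0, so both t4 = 0 and x1 = 0.
t4 = x2 AND t3 must be 0, so at least one of x2, t3 is 0.
Check with x1=0, x2=1, x3=0, x4=0, x5=0:
t1 = NOT x5 = NOT 0 = 1
t2 = t1 AND x3 = 1 AND 0 = 0
t3 = t2 OR x4 = 0 OR 0 = 0
t4 = x2 AND t3 = 1 AND 0 = 0
t5 = t4 OR x1 = 0 OR 0 = 0
So t5 = 0 as required.

x1=0, x2=1, x3=0, x4=0, x5=0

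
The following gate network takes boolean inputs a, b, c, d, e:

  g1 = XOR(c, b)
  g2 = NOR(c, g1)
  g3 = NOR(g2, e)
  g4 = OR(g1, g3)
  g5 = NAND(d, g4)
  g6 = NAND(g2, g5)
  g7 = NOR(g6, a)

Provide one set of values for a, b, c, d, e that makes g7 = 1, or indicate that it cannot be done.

a=0 b=0 c=0 d=0 e=0

g7 = NOR(g6, a) must be 1, so both g6 = 0 and a = 0.
Check with a=0 b=0 c=0 d=0 e=0:
g1 = XOR(c, b) = XOR(0, 0) = 0
g2 = NOR(c, g1) = NOR(0, 0) = 1
g3 = NOR(g2, e) = NOR(1, 0) = 0
g4 = OR(g1, g3) = OR(0, 0) = 0
g5 = NAND(d, g4) = NAND(0, 0) = 1
g6 = NAND(g2, g5) = NAND(1, 1) = 0
g7 = NOR(g6, a) = NOR(0, 0) = 1
So g7 = 1 as required.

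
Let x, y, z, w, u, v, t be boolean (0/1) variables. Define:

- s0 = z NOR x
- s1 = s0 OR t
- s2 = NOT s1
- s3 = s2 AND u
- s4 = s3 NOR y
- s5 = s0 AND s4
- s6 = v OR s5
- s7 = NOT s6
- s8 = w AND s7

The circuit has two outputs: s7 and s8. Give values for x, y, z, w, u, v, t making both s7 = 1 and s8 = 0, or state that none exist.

Check with x=0 y=1 z=1 w=0 u=0 v=0 t=0:
s0 = z NOR x = 1 NOR 0 = 0
s1 = s0 OR t = 0 OR 0 = 0
s2 = NOT s1 = NOT 0 = 1
s3 = s2 AND u = 1 AND 0 = 0
s4 = s3 NOR y = 0 NOR 1 = 0
s5 = s0 AND s4 = 0 AND 0 = 0
s6 = v OR s5 = 0 OR 0 = 0
s7 = NOT s6 = NOT 0 = 1
s8 = w AND s7 = 0 AND 1 = 0
So s7 = 1 and s8 = 0.

x=0 y=1 z=1 w=0 u=0 v=0 t=0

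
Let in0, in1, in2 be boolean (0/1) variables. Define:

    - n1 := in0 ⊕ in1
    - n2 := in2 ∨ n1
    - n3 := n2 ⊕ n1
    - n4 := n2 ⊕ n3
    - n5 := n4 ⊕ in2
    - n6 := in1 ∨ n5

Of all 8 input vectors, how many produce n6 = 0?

n6 = in1 ∨ n5 must be 0, so both in1 = 0 and n5 = 0.
Satisfying assignments:
  in0=0, in1=0, in2=0
  in0=1, in1=0, in2=1

2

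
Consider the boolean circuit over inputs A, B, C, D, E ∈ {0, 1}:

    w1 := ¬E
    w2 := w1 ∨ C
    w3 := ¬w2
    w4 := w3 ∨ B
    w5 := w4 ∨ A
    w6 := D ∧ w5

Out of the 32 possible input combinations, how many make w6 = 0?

19

w6 = D ∧ w5 must be 0, so at least one of D, w5 is 0.
Enumerating the 32 input combinations, 19 give w6 = 0 and 13 give w6 = 1.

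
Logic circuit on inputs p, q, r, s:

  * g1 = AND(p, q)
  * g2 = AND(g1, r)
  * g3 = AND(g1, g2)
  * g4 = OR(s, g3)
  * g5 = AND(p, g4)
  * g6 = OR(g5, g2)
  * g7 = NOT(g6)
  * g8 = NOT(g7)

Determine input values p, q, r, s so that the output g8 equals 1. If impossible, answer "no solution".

p=1, q=0, r=1, s=1

g8 = NOT(g7) must be 1, so g7 = 0.
g7 = NOT(g6) must be 0, so g6 = 1.
Check with p=1, q=0, r=1, s=1:
g1 = AND(p, q) = AND(1, 0) = 0
g2 = AND(g1, r) = AND(0, 1) = 0
g3 = AND(g1, g2) = AND(0, 0) = 0
g4 = OR(s, g3) = OR(1, 0) = 1
g5 = AND(p, g4) = AND(1, 1) = 1
g6 = OR(g5, g2) = OR(1, 0) = 1
g7 = NOT(g6) = NOT 1 = 0
g8 = NOT(g7) = NOT 0 = 1
So g8 = 1 as required.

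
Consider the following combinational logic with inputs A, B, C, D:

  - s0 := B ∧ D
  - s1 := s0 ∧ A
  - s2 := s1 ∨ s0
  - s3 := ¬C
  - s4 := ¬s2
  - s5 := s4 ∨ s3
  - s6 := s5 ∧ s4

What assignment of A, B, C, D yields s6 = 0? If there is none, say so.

A=0, B=1, C=1, D=1

s6 = s5 ∧ s4 must be 0, so at least one of s5, s4 is 0.
Check with A=0, B=1, C=1, D=1:
s0 = B ∧ D = 1 ∧ 1 = 1
s1 = s0 ∧ A = 1 ∧ 0 = 0
s2 = s1 ∨ s0 = 0 ∨ 1 = 1
s3 = ¬C = ¬1 = 0
s4 = ¬s2 = ¬1 = 0
s5 = s4 ∨ s3 = 0 ∨ 0 = 0
s6 = s5 ∧ s4 = 0 ∧ 0 = 0
So s6 = 0 as required.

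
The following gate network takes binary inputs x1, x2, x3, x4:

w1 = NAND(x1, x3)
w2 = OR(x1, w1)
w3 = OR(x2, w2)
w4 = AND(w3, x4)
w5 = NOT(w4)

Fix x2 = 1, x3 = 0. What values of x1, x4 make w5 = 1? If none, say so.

x1=1 x4=0

w5 = NOT(w4) must be 1, so w4 = 0.
w4 = AND(w3, x4) must be 0, so at least one of w3, x4 is 0.
Check with x2 = 1, x3 = 0 and x1=1, x4=0:
w1 = NAND(x1, x3) = NAND(1, 0) = 1
w2 = OR(x1, w1) = OR(1, 1) = 1
w3 = OR(x2, w2) = OR(1, 1) = 1
w4 = AND(w3, x4) = AND(1, 0) = 0
w5 = NOT(w4) = NOT 0 = 1
So w5 = 1.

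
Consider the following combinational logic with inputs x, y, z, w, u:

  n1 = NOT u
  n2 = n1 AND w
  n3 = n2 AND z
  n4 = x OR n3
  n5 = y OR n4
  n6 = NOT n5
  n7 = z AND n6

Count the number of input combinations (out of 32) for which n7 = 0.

n7 = z AND n6 must be 0, so at least one of z, n6 is 0.
Enumerating the 32 input combinations, 29 give n7 = 0 and 3 give n7 = 1.

29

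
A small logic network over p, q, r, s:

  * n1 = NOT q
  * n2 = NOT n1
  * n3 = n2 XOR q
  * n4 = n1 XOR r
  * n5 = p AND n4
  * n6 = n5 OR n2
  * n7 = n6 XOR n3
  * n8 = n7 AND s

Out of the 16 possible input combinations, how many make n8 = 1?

5

n8 = n7 AND s must be 1, so both n7 = 1 and s = 1.
Enumerating the 16 input combinations, 5 give n8 = 1 and 11 give n8 = 0.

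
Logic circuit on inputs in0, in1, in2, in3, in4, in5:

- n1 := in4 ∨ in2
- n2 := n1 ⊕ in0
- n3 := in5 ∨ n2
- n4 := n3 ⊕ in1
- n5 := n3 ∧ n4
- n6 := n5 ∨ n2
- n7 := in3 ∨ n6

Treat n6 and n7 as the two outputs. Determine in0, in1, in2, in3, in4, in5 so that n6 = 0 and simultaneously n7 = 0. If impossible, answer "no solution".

Check with in0=1, in1=0, in2=0, in3=0, in4=1, in5=0:
n1 = in4 ∨ in2 = 1 ∨ 0 = 1
n2 = n1 ⊕ in0 = 1 ⊕ 1 = 0
n3 = in5 ∨ n2 = 0 ∨ 0 = 0
n4 = n3 ⊕ in1 = 0 ⊕ 0 = 0
n5 = n3 ∧ n4 = 0 ∧ 0 = 0
n6 = n5 ∨ n2 = 0 ∨ 0 = 0
n7 = in3 ∨ n6 = 0 ∨ 0 = 0
So n6 = 0 and n7 = 0.

in0=1, in1=0, in2=0, in3=0, in4=1, in5=0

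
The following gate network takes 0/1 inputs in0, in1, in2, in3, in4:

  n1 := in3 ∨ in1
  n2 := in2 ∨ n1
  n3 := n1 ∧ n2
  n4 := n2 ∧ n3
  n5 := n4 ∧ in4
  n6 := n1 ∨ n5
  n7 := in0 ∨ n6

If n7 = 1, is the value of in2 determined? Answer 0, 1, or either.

Both values of in2 occur among assignments with n7 = 1:
  in2=0: in0=0, in1=0, in2=0, in3=1, in4=0
  in2=1: in0=0, in1=0, in2=1, in3=1, in4=0

either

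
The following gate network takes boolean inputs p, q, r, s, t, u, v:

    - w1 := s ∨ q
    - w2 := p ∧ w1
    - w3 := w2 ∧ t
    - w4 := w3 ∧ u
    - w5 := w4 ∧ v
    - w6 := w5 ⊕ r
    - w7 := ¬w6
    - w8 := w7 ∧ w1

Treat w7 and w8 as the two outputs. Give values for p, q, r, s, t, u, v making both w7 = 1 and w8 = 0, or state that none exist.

p=0, q=0, r=0, s=0, t=1, u=0, v=1

Check with p=0, q=0, r=0, s=0, t=1, u=0, v=1:
w1 = s ∨ q = 0 ∨ 0 = 0
w2 = p ∧ w1 = 0 ∧ 0 = 0
w3 = w2 ∧ t = 0 ∧ 1 = 0
w4 = w3 ∧ u = 0 ∧ 0 = 0
w5 = w4 ∧ v = 0 ∧ 1 = 0
w6 = w5 ⊕ r = 0 ⊕ 0 = 0
w7 = ¬w6 = ¬0 = 1
w8 = w7 ∧ w1 = 1 ∧ 0 = 0
So w7 = 1 and w8 = 0.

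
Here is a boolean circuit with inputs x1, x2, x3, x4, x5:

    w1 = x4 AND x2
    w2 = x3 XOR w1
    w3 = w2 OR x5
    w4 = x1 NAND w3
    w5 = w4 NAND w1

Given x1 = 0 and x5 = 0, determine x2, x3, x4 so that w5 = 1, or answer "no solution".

x2=1, x3=1, x4=0

w5 = w4 NAND w1 must be 1, so at least one of w4, w1 is 0.
Check with x1 = 0 and x5 = 0 and x2=1, x3=1, x4=0:
w1 = x4 AND x2 = 0 AND 1 = 0
w2 = x3 XOR w1 = 1 XOR 0 = 1
w3 = w2 OR x5 = 1 OR 0 = 1
w4 = x1 NAND w3 = 0 NAND 1 = 1
w5 = w4 NAND w1 = 1 NAND 0 = 1
So w5 = 1.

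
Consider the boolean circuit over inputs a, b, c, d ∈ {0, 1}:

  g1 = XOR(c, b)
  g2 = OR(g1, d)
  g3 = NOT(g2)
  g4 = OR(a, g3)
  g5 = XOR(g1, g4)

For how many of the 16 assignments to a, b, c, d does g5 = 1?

g5 = XOR(g1, g4) must be 1, so g1 and g4 differ.
Enumerating the 16 input combinations, 10 give g5 = 1 and 6 give g5 = 0.

10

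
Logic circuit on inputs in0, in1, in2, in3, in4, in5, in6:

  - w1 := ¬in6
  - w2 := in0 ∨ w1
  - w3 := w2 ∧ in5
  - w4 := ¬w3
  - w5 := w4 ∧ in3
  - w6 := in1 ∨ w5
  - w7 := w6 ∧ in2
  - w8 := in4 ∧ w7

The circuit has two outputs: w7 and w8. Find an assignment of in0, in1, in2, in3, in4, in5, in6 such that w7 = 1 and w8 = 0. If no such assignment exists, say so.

in0=0, in1=1, in2=1, in3=1, in4=0, in5=0, in6=1

Check with in0=0, in1=1, in2=1, in3=1, in4=0, in5=0, in6=1:
w1 = ¬in6 = ¬1 = 0
w2 = in0 ∨ w1 = 0 ∨ 0 = 0
w3 = w2 ∧ in5 = 0 ∧ 0 = 0
w4 = ¬w3 = ¬0 = 1
w5 = w4 ∧ in3 = 1 ∧ 1 = 1
w6 = in1 ∨ w5 = 1 ∨ 1 = 1
w7 = w6 ∧ in2 = 1 ∧ 1 = 1
w8 = in4 ∧ w7 = 0 ∧ 1 = 0
So w7 = 1 and w8 = 0.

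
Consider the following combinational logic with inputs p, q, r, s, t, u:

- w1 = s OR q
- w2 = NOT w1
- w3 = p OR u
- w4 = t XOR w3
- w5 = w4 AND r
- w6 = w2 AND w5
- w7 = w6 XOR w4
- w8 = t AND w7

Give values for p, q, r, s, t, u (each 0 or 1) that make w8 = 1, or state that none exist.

p=0, q=1, r=0, s=0, t=1, u=0

Check with p=0, q=1, r=0, s=0, t=1, u=0:
w1 = s OR q = 0 OR 1 = 1
w2 = NOT w1 = NOT 1 = 0
w3 = p OR u = 0 OR 0 = 0
w4 = t XOR w3 = 1 XOR 0 = 1
w5 = w4 AND r = 1 AND 0 = 0
w6 = w2 AND w5 = 0 AND 0 = 0
w7 = w6 XOR w4 = 0 XOR 1 = 1
w8 = t AND w7 = 1 AND 1 = 1
So w8 = 1 as required.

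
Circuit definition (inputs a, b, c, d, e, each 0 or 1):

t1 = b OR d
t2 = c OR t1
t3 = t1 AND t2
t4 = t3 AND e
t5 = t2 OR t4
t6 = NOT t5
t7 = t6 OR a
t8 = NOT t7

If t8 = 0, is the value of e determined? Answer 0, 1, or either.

either

Both values of e occur among assignments with t8 = 0:
  e=0: a=0, b=0, c=0, d=0, e=0
  e=1: a=0, b=0, c=0, d=0, e=1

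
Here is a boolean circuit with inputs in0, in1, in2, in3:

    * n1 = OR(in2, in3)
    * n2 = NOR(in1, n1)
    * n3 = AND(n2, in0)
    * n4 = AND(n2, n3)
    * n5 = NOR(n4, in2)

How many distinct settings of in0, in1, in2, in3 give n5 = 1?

n5 = NOR(n4, in2) must be 1, so both n4 = 0 and in2 = 0.
Enumerating the 16 input combinations, 7 give n5 = 1 and 9 give n5 = 0.

7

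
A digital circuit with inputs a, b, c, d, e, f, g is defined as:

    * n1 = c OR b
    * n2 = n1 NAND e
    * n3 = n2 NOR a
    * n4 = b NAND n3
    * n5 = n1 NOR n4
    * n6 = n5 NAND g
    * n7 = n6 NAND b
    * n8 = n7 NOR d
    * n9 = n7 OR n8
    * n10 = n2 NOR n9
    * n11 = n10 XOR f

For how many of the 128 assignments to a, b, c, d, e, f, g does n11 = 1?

n11 = n10 XOR f must be 1, so n10 and f differ.
Enumerating the 128 input combinations, 64 give n11 = 1 and 64 give n11 = 0.

64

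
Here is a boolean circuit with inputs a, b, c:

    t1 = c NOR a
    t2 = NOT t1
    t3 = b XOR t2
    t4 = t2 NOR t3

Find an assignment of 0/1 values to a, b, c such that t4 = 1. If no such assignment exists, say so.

a=0, b=0, c=0

t4 = t2 NOR t3 must be 1, so both t2 = 0 and t3 = 0.
t2 = NOT t1 must be 0, so t1 = 1.
Check with a=0, b=0, c=0:
t1 = c NOR a = 0 NOR 0 = 1
t2 = NOT t1 = NOT 1 = 0
t3 = b XOR t2 = 0 XOR 0 = 0
t4 = t2 NOR t3 = 0 NOR 0 = 1
So t4 = 1 as required.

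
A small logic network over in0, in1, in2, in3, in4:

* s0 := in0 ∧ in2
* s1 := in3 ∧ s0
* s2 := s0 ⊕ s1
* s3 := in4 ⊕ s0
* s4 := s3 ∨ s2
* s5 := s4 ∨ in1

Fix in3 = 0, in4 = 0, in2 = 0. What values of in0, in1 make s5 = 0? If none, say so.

in0=0 in1=0

Check with in3 = 0, in4 = 0, in2 = 0 and in0=0, in1=0:
s0 = in0 ∧ in2 = 0 ∧ 0 = 0
s1 = in3 ∧ s0 = 0 ∧ 0 = 0
s2 = s0 ⊕ s1 = 0 ⊕ 0 = 0
s3 = in4 ⊕ s0 = 0 ⊕ 0 = 0
s4 = s3 ∨ s2 = 0 ∨ 0 = 0
s5 = s4 ∨ in1 = 0 ∨ 0 = 0
So s5 = 0.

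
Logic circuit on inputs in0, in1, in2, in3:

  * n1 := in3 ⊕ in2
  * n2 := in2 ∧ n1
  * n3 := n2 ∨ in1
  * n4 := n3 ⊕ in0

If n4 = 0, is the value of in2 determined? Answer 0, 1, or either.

either

Both values of in2 occur among assignments with n4 = 0:
  in2=0: in0=0, in1=0, in2=0, in3=0
  in2=1: in0=0, in1=0, in2=1, in3=1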